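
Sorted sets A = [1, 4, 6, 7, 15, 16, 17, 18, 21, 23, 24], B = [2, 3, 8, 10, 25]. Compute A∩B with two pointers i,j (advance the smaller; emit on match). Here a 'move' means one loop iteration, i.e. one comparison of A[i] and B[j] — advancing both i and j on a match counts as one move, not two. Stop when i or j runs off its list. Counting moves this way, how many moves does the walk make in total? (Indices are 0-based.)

15 moves

i=0 j=0: 1<2, i++
i=1 j=0: 4>2, j++
i=1 j=1: 4>3, j++
i=1 j=2: 4<8, i++
i=2 j=2: 6<8, i++
i=3 j=2: 7<8, i++
i=4 j=2: 15>8, j++
i=4 j=3: 15>10, j++
i=4 j=4: 15<25, i++
i=5 j=4: 16<25, i++
i=6 j=4: 17<25, i++
i=7 j=4: 18<25, i++
i=8 j=4: 21<25, i++
i=9 j=4: 23<25, i++
i=10 j=4: 24<25, i++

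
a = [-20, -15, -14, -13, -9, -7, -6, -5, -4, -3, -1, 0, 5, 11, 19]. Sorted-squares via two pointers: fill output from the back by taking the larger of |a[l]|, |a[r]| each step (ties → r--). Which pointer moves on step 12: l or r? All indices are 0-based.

l=0 r=14: |-20|>|19| out[14]=400, l++
l=1 r=14: |-15|<=|19| out[13]=361, r--
l=1 r=13: |-15|>|11| out[12]=225, l++
l=2 r=13: |-14|>|11| out[11]=196, l++
l=3 r=13: |-13|>|11| out[10]=169, l++
l=4 r=13: |-9|<=|11| out[9]=121, r--
l=4 r=12: |-9|>|5| out[8]=81, l++
l=5 r=12: |-7|>|5| out[7]=49, l++
l=6 r=12: |-6|>|5| out[6]=36, l++
l=7 r=12: |-5|<=|5| out[5]=25, r--
l=7 r=11: |-5|>|0| out[4]=25, l++
l=8 r=11: |-4|>|0| out[3]=16, l++

l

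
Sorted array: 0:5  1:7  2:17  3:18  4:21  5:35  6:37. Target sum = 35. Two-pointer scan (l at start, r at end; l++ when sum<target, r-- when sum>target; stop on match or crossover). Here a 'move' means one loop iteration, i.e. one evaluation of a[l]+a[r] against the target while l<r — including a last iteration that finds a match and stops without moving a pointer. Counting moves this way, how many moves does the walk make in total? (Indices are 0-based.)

l=0 r=6: 5+37=42 >35, r--
l=0 r=5: 5+35=40 >35, r--
l=0 r=4: 5+21=26 <35, l++
l=1 r=4: 7+21=28 <35, l++
l=2 r=4: 17+21=38 >35, r--
l=2 r=3: 17+18=35, found

6 moves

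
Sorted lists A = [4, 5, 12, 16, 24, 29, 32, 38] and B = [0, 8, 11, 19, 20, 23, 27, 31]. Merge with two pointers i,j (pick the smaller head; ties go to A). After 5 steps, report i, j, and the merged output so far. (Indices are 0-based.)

i=2, j=3, merged so far=[0, 4, 5, 8, 11]

[i=0,j=0] A[i]=4>B[j]=0 take 0 → j++
[i=0,j=1] A[i]=4<=B[j]=8 take 4 → i++
[i=1,j=1] A[i]=5<=B[j]=8 take 5 → i++
[i=2,j=1] A[i]=12>B[j]=8 take 8 → j++
[i=2,j=2] A[i]=12>B[j]=11 take 11 → j++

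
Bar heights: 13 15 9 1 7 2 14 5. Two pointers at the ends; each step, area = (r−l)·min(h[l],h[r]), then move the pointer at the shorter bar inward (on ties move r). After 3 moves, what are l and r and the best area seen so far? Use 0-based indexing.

l=0 r=7: min(13,5)*7=35 best=35 *, r--
l=0 r=6: min(13,14)*6=78 best=78 *, l++
l=1 r=6: min(15,14)*5=70 best=78, r--

l=1, r=5, best area=78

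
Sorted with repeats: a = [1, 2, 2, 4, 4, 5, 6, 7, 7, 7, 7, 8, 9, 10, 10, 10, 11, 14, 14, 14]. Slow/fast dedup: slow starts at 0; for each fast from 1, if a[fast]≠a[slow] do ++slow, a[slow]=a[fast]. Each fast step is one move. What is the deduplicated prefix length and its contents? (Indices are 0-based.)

slow=0 fast=1: a[fast]=2≠a[slow]=1 write a[1]=2, slow++,fast++
slow=1 fast=2: a[fast]=2=a[slow] dup, fast++
slow=1 fast=3: a[fast]=4≠a[slow]=2 write a[2]=4, slow++,fast++
slow=2 fast=4: a[fast]=4=a[slow] dup, fast++
slow=2 fast=5: a[fast]=5≠a[slow]=4 write a[3]=5, slow++,fast++
slow=3 fast=6: a[fast]=6≠a[slow]=5 write a[4]=6, slow++,fast++
slow=4 fast=7: a[fast]=7≠a[slow]=6 write a[5]=7, slow++,fast++
slow=5 fast=8: a[fast]=7=a[slow] dup, fast++
slow=5 fast=9: a[fast]=7=a[slow] dup, fast++
slow=5 fast=10: a[fast]=7=a[slow] dup, fast++
slow=5 fast=11: a[fast]=8≠a[slow]=7 write a[6]=8, slow++,fast++
slow=6 fast=12: a[fast]=9≠a[slow]=8 write a[7]=9, slow++,fast++
slow=7 fast=13: a[fast]=10≠a[slow]=9 write a[8]=10, slow++,fast++
slow=8 fast=14: a[fast]=10=a[slow] dup, fast++
slow=8 fast=15: a[fast]=10=a[slow] dup, fast++
slow=8 fast=16: a[fast]=11≠a[slow]=10 write a[9]=11, slow++,fast++
slow=9 fast=17: a[fast]=14≠a[slow]=11 write a[10]=14, slow++,fast++
slow=10 fast=18: a[fast]=14=a[slow] dup, fast++
slow=10 fast=19: a[fast]=14=a[slow] dup, fast++

length 11; prefix = [1, 2, 4, 5, 6, 7, 8, 9, 10, 11, 14]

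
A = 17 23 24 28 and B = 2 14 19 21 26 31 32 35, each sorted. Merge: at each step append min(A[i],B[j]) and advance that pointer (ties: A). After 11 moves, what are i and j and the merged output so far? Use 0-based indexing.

i=0 j=0: A[i]=17>B[j]=2 take 2, j++
i=0 j=1: A[i]=17>B[j]=14 take 14, j++
i=0 j=2: A[i]=17<=B[j]=19 take 17, i++
i=1 j=2: A[i]=23>B[j]=19 take 19, j++
i=1 j=3: A[i]=23>B[j]=21 take 21, j++
i=1 j=4: A[i]=23<=B[j]=26 take 23, i++
i=2 j=4: A[i]=24<=B[j]=26 take 24, i++
i=3 j=4: A[i]=28>B[j]=26 take 26, j++
i=3 j=5: A[i]=28<=B[j]=31 take 28, i++
i=4 j=5: A done, take B[j]=31, j++
i=4 j=6: A done, take B[j]=32, j++

i=4, j=7, merged so far=[2, 14, 17, 19, 21, 23, 24, 26, 28, 31, 32]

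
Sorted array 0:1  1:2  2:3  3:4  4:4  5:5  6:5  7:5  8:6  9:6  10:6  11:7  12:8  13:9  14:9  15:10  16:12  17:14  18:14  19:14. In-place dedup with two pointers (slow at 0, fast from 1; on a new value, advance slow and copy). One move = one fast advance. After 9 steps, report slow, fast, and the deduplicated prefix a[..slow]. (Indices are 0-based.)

slow=0 fast=1: a[fast]=2≠a[slow]=1 write a[1]=2, slow++,fast++
slow=1 fast=2: a[fast]=3≠a[slow]=2 write a[2]=3, slow++,fast++
slow=2 fast=3: a[fast]=4≠a[slow]=3 write a[3]=4, slow++,fast++
slow=3 fast=4: a[fast]=4=a[slow] dup, fast++
slow=3 fast=5: a[fast]=5≠a[slow]=4 write a[4]=5, slow++,fast++
slow=4 fast=6: a[fast]=5=a[slow] dup, fast++
slow=4 fast=7: a[fast]=5=a[slow] dup, fast++
slow=4 fast=8: a[fast]=6≠a[slow]=5 write a[5]=6, slow++,fast++
slow=5 fast=9: a[fast]=6=a[slow] dup, fast++

slow=5, fast=10, prefix=[1, 2, 3, 4, 5, 6]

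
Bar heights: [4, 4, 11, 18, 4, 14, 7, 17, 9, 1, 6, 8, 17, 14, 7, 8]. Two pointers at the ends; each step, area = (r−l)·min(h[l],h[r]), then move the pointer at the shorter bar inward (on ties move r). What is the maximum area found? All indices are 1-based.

max area = 153

[1,16] min(4,8)*15=60 best=60 * → l++
[2,16] min(4,8)*14=56 best=60 → l++
[3,16] min(11,8)*13=104 best=104 * → r--
[3,15] min(11,7)*12=84 best=104 → r--
[3,14] min(11,14)*11=121 best=121 * → l++
[4,14] min(18,14)*10=140 best=140 * → r--
[4,13] min(18,17)*9=153 best=153 * → r--
[4,12] min(18,8)*8=64 best=153 → r--
[4,11] min(18,6)*7=42 best=153 → r--
[4,10] min(18,1)*6=6 best=153 → r--
[4,9] min(18,9)*5=45 best=153 → r--
[4,8] min(18,17)*4=68 best=153 → r--
[4,7] min(18,7)*3=21 best=153 → r--
[4,6] min(18,14)*2=28 best=153 → r--
[4,5] min(18,4)*1=4 best=153 → r--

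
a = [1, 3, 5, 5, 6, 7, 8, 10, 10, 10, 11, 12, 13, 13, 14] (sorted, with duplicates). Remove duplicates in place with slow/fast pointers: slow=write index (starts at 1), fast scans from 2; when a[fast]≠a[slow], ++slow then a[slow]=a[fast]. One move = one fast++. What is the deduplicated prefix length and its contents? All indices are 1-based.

(s=1,f=2) a[fast]=3≠a[slow]=1 write a[2]=3 → slow++,fast++
(s=2,f=3) a[fast]=5≠a[slow]=3 write a[3]=5 → slow++,fast++
(s=3,f=4) a[fast]=5=a[slow] dup → fast++
(s=3,f=5) a[fast]=6≠a[slow]=5 write a[4]=6 → slow++,fast++
(s=4,f=6) a[fast]=7≠a[slow]=6 write a[5]=7 → slow++,fast++
(s=5,f=7) a[fast]=8≠a[slow]=7 write a[6]=8 → slow++,fast++
(s=6,f=8) a[fast]=10≠a[slow]=8 write a[7]=10 → slow++,fast++
(s=7,f=9) a[fast]=10=a[slow] dup → fast++
(s=7,f=10) a[fast]=10=a[slow] dup → fast++
(s=7,f=11) a[fast]=11≠a[slow]=10 write a[8]=11 → slow++,fast++
(s=8,f=12) a[fast]=12≠a[slow]=11 write a[9]=12 → slow++,fast++
(s=9,f=13) a[fast]=13≠a[slow]=12 write a[10]=13 → slow++,fast++
(s=10,f=14) a[fast]=13=a[slow] dup → fast++
(s=10,f=15) a[fast]=14≠a[slow]=13 write a[11]=14 → slow++,fast++

length 11; prefix = [1, 3, 5, 6, 7, 8, 10, 11, 12, 13, 14]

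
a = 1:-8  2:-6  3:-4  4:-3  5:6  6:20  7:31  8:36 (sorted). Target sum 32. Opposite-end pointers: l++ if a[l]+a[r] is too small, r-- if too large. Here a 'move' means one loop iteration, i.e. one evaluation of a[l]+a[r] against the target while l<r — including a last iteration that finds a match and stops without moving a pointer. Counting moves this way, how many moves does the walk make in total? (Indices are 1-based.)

l=1 r=8: -8+36=28 <32, l++
l=2 r=8: -6+36=30 <32, l++
l=3 r=8: -4+36=32, found

3 moves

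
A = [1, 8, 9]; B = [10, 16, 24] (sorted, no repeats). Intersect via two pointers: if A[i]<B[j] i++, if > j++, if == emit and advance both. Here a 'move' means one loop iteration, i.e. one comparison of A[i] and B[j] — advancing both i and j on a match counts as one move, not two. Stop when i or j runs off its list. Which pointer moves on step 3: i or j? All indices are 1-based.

i

[i=1,j=1] 1<10 → i++
[i=2,j=1] 8<10 → i++
[i=3,j=1] 9<10 → i++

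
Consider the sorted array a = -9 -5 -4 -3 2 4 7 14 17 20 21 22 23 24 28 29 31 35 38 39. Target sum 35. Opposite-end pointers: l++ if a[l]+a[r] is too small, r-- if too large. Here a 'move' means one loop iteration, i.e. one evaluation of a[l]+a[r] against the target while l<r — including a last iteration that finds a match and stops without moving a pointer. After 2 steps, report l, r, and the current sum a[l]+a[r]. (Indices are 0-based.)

[0,19] -9+39=30 <35 → l++
[1,19] -5+39=34 <35 → l++

l=2, r=19, sum=35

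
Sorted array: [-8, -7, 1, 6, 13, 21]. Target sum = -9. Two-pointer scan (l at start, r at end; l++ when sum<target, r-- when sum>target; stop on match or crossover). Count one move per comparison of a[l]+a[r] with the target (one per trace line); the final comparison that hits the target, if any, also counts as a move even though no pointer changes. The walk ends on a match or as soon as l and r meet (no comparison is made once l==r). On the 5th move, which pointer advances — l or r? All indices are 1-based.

[1,6] -8+21=13 >-9 → r--
[1,5] -8+13=5 >-9 → r--
[1,4] -8+6=-2 >-9 → r--
[1,3] -8+1=-7 >-9 → r--
[1,2] -8+-7=-15 <-9 → l++

l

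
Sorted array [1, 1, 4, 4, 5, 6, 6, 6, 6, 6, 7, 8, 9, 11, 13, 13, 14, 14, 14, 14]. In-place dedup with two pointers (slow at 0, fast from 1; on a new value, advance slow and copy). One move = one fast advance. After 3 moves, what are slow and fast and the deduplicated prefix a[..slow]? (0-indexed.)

slow=1, fast=4, prefix=[1, 4]

slow=0 fast=1: a[fast]=1=a[slow] dup, fast++
slow=0 fast=2: a[fast]=4≠a[slow]=1 write a[1]=4, slow++,fast++
slow=1 fast=3: a[fast]=4=a[slow] dup, fast++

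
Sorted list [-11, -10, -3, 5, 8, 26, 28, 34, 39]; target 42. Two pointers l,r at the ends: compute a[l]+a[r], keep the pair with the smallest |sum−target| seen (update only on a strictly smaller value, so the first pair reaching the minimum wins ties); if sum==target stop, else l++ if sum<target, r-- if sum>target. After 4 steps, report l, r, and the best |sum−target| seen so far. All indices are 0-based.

l=3, r=7, best |Δ|=2

l=0 r=8: -11+39=28 d=14 *, l++
l=1 r=8: -10+39=29 d=13 *, l++
l=2 r=8: -3+39=36 d=6 *, l++
l=3 r=8: 5+39=44 d=2 *, r--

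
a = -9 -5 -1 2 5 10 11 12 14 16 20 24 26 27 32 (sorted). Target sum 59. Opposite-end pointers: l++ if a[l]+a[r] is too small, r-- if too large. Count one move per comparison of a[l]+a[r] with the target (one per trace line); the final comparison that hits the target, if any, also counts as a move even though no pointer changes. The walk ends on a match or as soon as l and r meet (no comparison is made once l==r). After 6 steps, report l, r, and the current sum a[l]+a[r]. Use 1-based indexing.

l=1 r=15: -9+32=23 <59, l++
l=2 r=15: -5+32=27 <59, l++
l=3 r=15: -1+32=31 <59, l++
l=4 r=15: 2+32=34 <59, l++
l=5 r=15: 5+32=37 <59, l++
l=6 r=15: 10+32=42 <59, l++

l=7, r=15, sum=43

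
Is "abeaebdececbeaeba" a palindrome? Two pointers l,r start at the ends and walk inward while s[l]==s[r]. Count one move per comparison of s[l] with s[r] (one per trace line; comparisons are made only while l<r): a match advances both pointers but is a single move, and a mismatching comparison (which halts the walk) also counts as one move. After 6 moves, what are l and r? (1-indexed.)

l=7, r=11

[1,17] 'a'=='a' → l++,r--
[2,16] 'b'=='b' → l++,r--
[3,15] 'e'=='e' → l++,r--
[4,14] 'a'=='a' → l++,r--
[5,13] 'e'=='e' → l++,r--
[6,12] 'b'=='b' → l++,r--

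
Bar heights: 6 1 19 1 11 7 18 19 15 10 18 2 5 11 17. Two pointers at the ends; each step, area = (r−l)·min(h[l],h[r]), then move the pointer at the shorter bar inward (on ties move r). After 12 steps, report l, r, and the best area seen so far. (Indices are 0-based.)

[0,14] min(6,17)*14=84 best=84 * → l++
[1,14] min(1,17)*13=13 best=84 → l++
[2,14] min(19,17)*12=204 best=204 * → r--
[2,13] min(19,11)*11=121 best=204 → r--
[2,12] min(19,5)*10=50 best=204 → r--
[2,11] min(19,2)*9=18 best=204 → r--
[2,10] min(19,18)*8=144 best=204 → r--
[2,9] min(19,10)*7=70 best=204 → r--
[2,8] min(19,15)*6=90 best=204 → r--
[2,7] min(19,19)*5=95 best=204 → r--
[2,6] min(19,18)*4=72 best=204 → r--
[2,5] min(19,7)*3=21 best=204 → r--

l=2, r=4, best area=204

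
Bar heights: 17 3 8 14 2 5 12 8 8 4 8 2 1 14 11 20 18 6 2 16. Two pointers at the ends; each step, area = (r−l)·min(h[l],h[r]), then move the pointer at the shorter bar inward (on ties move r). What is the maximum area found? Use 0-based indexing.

max area = 304

l=0 r=19: min(17,16)*19=304 best=304 *, r--
l=0 r=18: min(17,2)*18=36 best=304, r--
l=0 r=17: min(17,6)*17=102 best=304, r--
l=0 r=16: min(17,18)*16=272 best=304, l++
l=1 r=16: min(3,18)*15=45 best=304, l++
l=2 r=16: min(8,18)*14=112 best=304, l++
l=3 r=16: min(14,18)*13=182 best=304, l++
l=4 r=16: min(2,18)*12=24 best=304, l++
l=5 r=16: min(5,18)*11=55 best=304, l++
l=6 r=16: min(12,18)*10=120 best=304, l++
l=7 r=16: min(8,18)*9=72 best=304, l++
l=8 r=16: min(8,18)*8=64 best=304, l++
l=9 r=16: min(4,18)*7=28 best=304, l++
l=10 r=16: min(8,18)*6=48 best=304, l++
l=11 r=16: min(2,18)*5=10 best=304, l++
l=12 r=16: min(1,18)*4=4 best=304, l++
l=13 r=16: min(14,18)*3=42 best=304, l++
l=14 r=16: min(11,18)*2=22 best=304, l++
l=15 r=16: min(20,18)*1=18 best=304, r--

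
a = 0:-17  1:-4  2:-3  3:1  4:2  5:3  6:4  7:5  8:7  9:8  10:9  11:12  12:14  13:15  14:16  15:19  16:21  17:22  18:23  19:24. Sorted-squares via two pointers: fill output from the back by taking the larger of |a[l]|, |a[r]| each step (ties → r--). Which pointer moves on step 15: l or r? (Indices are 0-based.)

r

[0,19] |-17|<=|24| out[19]=576 → r--
[0,18] |-17|<=|23| out[18]=529 → r--
[0,17] |-17|<=|22| out[17]=484 → r--
[0,16] |-17|<=|21| out[16]=441 → r--
[0,15] |-17|<=|19| out[15]=361 → r--
[0,14] |-17|>|16| out[14]=289 → l++
[1,14] |-4|<=|16| out[13]=256 → r--
[1,13] |-4|<=|15| out[12]=225 → r--
[1,12] |-4|<=|14| out[11]=196 → r--
[1,11] |-4|<=|12| out[10]=144 → r--
[1,10] |-4|<=|9| out[9]=81 → r--
[1,9] |-4|<=|8| out[8]=64 → r--
[1,8] |-4|<=|7| out[7]=49 → r--
[1,7] |-4|<=|5| out[6]=25 → r--
[1,6] |-4|<=|4| out[5]=16 → r--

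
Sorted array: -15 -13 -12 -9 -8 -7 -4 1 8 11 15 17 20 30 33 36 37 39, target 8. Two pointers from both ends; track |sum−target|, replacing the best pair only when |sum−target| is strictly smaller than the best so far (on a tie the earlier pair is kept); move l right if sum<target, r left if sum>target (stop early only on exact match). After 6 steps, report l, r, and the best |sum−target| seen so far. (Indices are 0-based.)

l=0 r=17: -15+39=24 d=16 *, r--
l=0 r=16: -15+37=22 d=14 *, r--
l=0 r=15: -15+36=21 d=13 *, r--
l=0 r=14: -15+33=18 d=10 *, r--
l=0 r=13: -15+30=15 d=7 *, r--
l=0 r=12: -15+20=5 d=3 *, l++

l=1, r=12, best |Δ|=3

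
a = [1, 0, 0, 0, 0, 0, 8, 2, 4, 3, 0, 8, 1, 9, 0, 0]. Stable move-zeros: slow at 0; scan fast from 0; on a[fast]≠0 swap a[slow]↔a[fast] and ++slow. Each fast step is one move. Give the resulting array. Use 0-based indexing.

[1, 8, 2, 4, 3, 8, 1, 9, 0, 0, 0, 0, 0, 0, 0, 0]

(s=0,f=0) a[fast]=1≠0 swap→a[0]=1 → slow++,fast++
(s=1,f=1) a[fast]=0 → fast++
(s=1,f=2) a[fast]=0 → fast++
(s=1,f=3) a[fast]=0 → fast++
(s=1,f=4) a[fast]=0 → fast++
(s=1,f=5) a[fast]=0 → fast++
(s=1,f=6) a[fast]=8≠0 swap→a[1]=8 → slow++,fast++
(s=2,f=7) a[fast]=2≠0 swap→a[2]=2 → slow++,fast++
(s=3,f=8) a[fast]=4≠0 swap→a[3]=4 → slow++,fast++
(s=4,f=9) a[fast]=3≠0 swap→a[4]=3 → slow++,fast++
(s=5,f=10) a[fast]=0 → fast++
(s=5,f=11) a[fast]=8≠0 swap→a[5]=8 → slow++,fast++
(s=6,f=12) a[fast]=1≠0 swap→a[6]=1 → slow++,fast++
(s=7,f=13) a[fast]=9≠0 swap→a[7]=9 → slow++,fast++
(s=8,f=14) a[fast]=0 → fast++
(s=8,f=15) a[fast]=0 → fast++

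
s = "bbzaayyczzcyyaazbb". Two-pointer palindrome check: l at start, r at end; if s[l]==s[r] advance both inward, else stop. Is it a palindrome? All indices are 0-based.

[0,17] 'b'=='b' → l++,r--
[1,16] 'b'=='b' → l++,r--
[2,15] 'z'=='z' → l++,r--
[3,14] 'a'=='a' → l++,r--
[4,13] 'a'=='a' → l++,r--
[5,12] 'y'=='y' → l++,r--
[6,11] 'y'=='y' → l++,r--
[7,10] 'c'=='c' → l++,r--
[8,9] 'z'=='z' → l++,r--

palindrome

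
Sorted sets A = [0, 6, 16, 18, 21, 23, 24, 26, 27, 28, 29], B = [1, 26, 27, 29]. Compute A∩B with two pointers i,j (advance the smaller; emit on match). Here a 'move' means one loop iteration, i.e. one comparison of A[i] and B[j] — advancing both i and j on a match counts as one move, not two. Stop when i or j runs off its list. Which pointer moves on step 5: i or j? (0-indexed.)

[i=0,j=0] 0<1 → i++
[i=1,j=0] 6>1 → j++
[i=1,j=1] 6<26 → i++
[i=2,j=1] 16<26 → i++
[i=3,j=1] 18<26 → i++

i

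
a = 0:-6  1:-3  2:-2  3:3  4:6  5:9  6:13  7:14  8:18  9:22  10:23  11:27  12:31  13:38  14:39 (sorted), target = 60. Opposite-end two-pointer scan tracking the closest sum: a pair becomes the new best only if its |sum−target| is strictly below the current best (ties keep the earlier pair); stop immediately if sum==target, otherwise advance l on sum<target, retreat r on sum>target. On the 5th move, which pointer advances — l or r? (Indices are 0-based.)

l=0 r=14: -6+39=33 d=27 *, l++
l=1 r=14: -3+39=36 d=24 *, l++
l=2 r=14: -2+39=37 d=23 *, l++
l=3 r=14: 3+39=42 d=18 *, l++
l=4 r=14: 6+39=45 d=15 *, l++

l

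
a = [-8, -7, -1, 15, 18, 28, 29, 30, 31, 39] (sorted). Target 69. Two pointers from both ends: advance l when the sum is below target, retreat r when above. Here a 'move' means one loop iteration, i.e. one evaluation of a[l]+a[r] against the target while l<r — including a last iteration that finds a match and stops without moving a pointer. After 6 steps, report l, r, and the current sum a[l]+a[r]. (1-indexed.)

l=7, r=10, sum=68

[1,10] -8+39=31 <69 → l++
[2,10] -7+39=32 <69 → l++
[3,10] -1+39=38 <69 → l++
[4,10] 15+39=54 <69 → l++
[5,10] 18+39=57 <69 → l++
[6,10] 28+39=67 <69 → l++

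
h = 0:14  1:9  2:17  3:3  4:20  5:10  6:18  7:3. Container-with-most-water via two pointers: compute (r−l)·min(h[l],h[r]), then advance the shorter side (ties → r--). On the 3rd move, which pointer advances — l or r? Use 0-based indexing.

l

l=0 r=7: min(14,3)*7=21 best=21 *, r--
l=0 r=6: min(14,18)*6=84 best=84 *, l++
l=1 r=6: min(9,18)*5=45 best=84, l++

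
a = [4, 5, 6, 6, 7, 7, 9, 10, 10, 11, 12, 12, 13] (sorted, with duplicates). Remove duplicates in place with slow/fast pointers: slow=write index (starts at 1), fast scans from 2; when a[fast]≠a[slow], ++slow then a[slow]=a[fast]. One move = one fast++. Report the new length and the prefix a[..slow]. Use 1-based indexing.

length 9; prefix = [4, 5, 6, 7, 9, 10, 11, 12, 13]

(s=1,f=2) a[fast]=5≠a[slow]=4 write a[2]=5 → slow++,fast++
(s=2,f=3) a[fast]=6≠a[slow]=5 write a[3]=6 → slow++,fast++
(s=3,f=4) a[fast]=6=a[slow] dup → fast++
(s=3,f=5) a[fast]=7≠a[slow]=6 write a[4]=7 → slow++,fast++
(s=4,f=6) a[fast]=7=a[slow] dup → fast++
(s=4,f=7) a[fast]=9≠a[slow]=7 write a[5]=9 → slow++,fast++
(s=5,f=8) a[fast]=10≠a[slow]=9 write a[6]=10 → slow++,fast++
(s=6,f=9) a[fast]=10=a[slow] dup → fast++
(s=6,f=10) a[fast]=11≠a[slow]=10 write a[7]=11 → slow++,fast++
(s=7,f=11) a[fast]=12≠a[slow]=11 write a[8]=12 → slow++,fast++
(s=8,f=12) a[fast]=12=a[slow] dup → fast++
(s=8,f=13) a[fast]=13≠a[slow]=12 write a[9]=13 → slow++,fast++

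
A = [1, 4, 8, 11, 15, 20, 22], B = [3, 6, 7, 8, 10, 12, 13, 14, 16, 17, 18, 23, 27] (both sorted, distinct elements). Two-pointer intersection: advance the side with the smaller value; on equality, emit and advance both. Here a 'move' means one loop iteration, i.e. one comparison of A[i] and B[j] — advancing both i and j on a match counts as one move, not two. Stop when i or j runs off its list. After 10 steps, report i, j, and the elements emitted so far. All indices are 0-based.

i=4, j=7, emitted=[8]

[i=0,j=0] 1<3 → i++
[i=1,j=0] 4>3 → j++
[i=1,j=1] 4<6 → i++
[i=2,j=1] 8>6 → j++
[i=2,j=2] 8>7 → j++
[i=2,j=3] 8==8 emit → i++,j++
[i=3,j=4] 11>10 → j++
[i=3,j=5] 11<12 → i++
[i=4,j=5] 15>12 → j++
[i=4,j=6] 15>13 → j++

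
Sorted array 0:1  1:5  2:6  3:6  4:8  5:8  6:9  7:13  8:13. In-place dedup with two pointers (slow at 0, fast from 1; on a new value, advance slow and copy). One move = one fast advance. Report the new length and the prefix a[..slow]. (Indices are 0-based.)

(s=0,f=1) a[fast]=5≠a[slow]=1 write a[1]=5 → slow++,fast++
(s=1,f=2) a[fast]=6≠a[slow]=5 write a[2]=6 → slow++,fast++
(s=2,f=3) a[fast]=6=a[slow] dup → fast++
(s=2,f=4) a[fast]=8≠a[slow]=6 write a[3]=8 → slow++,fast++
(s=3,f=5) a[fast]=8=a[slow] dup → fast++
(s=3,f=6) a[fast]=9≠a[slow]=8 write a[4]=9 → slow++,fast++
(s=4,f=7) a[fast]=13≠a[slow]=9 write a[5]=13 → slow++,fast++
(s=5,f=8) a[fast]=13=a[slow] dup → fast++

length 6; prefix = [1, 5, 6, 8, 9, 13]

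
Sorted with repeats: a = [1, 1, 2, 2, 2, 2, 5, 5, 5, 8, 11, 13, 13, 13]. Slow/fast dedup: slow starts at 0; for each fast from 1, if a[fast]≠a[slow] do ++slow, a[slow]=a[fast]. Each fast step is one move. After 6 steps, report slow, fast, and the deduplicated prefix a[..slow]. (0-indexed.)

slow=0 fast=1: a[fast]=1=a[slow] dup, fast++
slow=0 fast=2: a[fast]=2≠a[slow]=1 write a[1]=2, slow++,fast++
slow=1 fast=3: a[fast]=2=a[slow] dup, fast++
slow=1 fast=4: a[fast]=2=a[slow] dup, fast++
slow=1 fast=5: a[fast]=2=a[slow] dup, fast++
slow=1 fast=6: a[fast]=5≠a[slow]=2 write a[2]=5, slow++,fast++

slow=2, fast=7, prefix=[1, 2, 5]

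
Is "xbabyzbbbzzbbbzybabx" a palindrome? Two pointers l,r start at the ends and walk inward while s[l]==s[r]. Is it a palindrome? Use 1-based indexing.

l=1 r=20: 'x'=='x', l++,r--
l=2 r=19: 'b'=='b', l++,r--
l=3 r=18: 'a'=='a', l++,r--
l=4 r=17: 'b'=='b', l++,r--
l=5 r=16: 'y'=='y', l++,r--
l=6 r=15: 'z'=='z', l++,r--
l=7 r=14: 'b'=='b', l++,r--
l=8 r=13: 'b'=='b', l++,r--
l=9 r=12: 'b'=='b', l++,r--
l=10 r=11: 'z'=='z', l++,r--

palindrome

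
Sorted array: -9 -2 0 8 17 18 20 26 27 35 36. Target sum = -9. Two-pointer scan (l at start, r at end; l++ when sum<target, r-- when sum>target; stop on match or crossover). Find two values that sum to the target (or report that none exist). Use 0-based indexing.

(-9, 0)

[0,10] -9+36=27 >-9 → r--
[0,9] -9+35=26 >-9 → r--
[0,8] -9+27=18 >-9 → r--
[0,7] -9+26=17 >-9 → r--
[0,6] -9+20=11 >-9 → r--
[0,5] -9+18=9 >-9 → r--
[0,4] -9+17=8 >-9 → r--
[0,3] -9+8=-1 >-9 → r--
[0,2] -9+0=-9 → found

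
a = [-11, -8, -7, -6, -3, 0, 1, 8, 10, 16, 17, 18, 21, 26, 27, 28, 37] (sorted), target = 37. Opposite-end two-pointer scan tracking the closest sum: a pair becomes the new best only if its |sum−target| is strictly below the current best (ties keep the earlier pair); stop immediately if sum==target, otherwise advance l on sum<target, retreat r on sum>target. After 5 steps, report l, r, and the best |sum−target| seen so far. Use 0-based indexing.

l=0 r=16: -11+37=26 d=11 *, l++
l=1 r=16: -8+37=29 d=8 *, l++
l=2 r=16: -7+37=30 d=7 *, l++
l=3 r=16: -6+37=31 d=6 *, l++
l=4 r=16: -3+37=34 d=3 *, l++

l=5, r=16, best |Δ|=3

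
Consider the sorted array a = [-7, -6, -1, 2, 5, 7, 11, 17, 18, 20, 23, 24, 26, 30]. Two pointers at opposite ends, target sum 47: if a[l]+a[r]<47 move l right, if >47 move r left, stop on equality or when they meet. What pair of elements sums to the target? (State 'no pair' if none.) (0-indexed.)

(17, 30)

l=0 r=13: -7+30=23 <47, l++
l=1 r=13: -6+30=24 <47, l++
l=2 r=13: -1+30=29 <47, l++
l=3 r=13: 2+30=32 <47, l++
l=4 r=13: 5+30=35 <47, l++
l=5 r=13: 7+30=37 <47, l++
l=6 r=13: 11+30=41 <47, l++
l=7 r=13: 17+30=47, found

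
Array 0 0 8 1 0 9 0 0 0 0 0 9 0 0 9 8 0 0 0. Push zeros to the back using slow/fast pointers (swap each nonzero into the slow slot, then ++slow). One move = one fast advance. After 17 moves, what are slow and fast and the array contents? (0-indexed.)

slow=6, fast=17, a=[8, 1, 9, 9, 9, 8, 0, 0, 0, 0, 0, 0, 0, 0, 0, 0, 0, 0, 0]

(s=0,f=0) a[fast]=0 → fast++
(s=0,f=1) a[fast]=0 → fast++
(s=0,f=2) a[fast]=8≠0 swap→a[0]=8 → slow++,fast++
(s=1,f=3) a[fast]=1≠0 swap→a[1]=1 → slow++,fast++
(s=2,f=4) a[fast]=0 → fast++
(s=2,f=5) a[fast]=9≠0 swap→a[2]=9 → slow++,fast++
(s=3,f=6) a[fast]=0 → fast++
(s=3,f=7) a[fast]=0 → fast++
(s=3,f=8) a[fast]=0 → fast++
(s=3,f=9) a[fast]=0 → fast++
(s=3,f=10) a[fast]=0 → fast++
(s=3,f=11) a[fast]=9≠0 swap→a[3]=9 → slow++,fast++
(s=4,f=12) a[fast]=0 → fast++
(s=4,f=13) a[fast]=0 → fast++
(s=4,f=14) a[fast]=9≠0 swap→a[4]=9 → slow++,fast++
(s=5,f=15) a[fast]=8≠0 swap→a[5]=8 → slow++,fast++
(s=6,f=16) a[fast]=0 → fast++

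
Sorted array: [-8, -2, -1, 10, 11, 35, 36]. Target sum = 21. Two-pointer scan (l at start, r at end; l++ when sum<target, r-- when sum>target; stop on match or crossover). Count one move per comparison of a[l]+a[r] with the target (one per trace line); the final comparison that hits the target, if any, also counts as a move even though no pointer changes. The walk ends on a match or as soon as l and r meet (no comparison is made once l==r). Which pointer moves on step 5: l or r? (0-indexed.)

[0,6] -8+36=28 >21 → r--
[0,5] -8+35=27 >21 → r--
[0,4] -8+11=3 <21 → l++
[1,4] -2+11=9 <21 → l++
[2,4] -1+11=10 <21 → l++

l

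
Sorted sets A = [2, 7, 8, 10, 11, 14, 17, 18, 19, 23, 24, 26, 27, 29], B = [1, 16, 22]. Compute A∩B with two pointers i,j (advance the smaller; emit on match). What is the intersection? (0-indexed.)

intersection = []

[i=0,j=0] 2>1 → j++
[i=0,j=1] 2<16 → i++
[i=1,j=1] 7<16 → i++
[i=2,j=1] 8<16 → i++
[i=3,j=1] 10<16 → i++
[i=4,j=1] 11<16 → i++
[i=5,j=1] 14<16 → i++
[i=6,j=1] 17>16 → j++
[i=6,j=2] 17<22 → i++
[i=7,j=2] 18<22 → i++
[i=8,j=2] 19<22 → i++
[i=9,j=2] 23>22 → j++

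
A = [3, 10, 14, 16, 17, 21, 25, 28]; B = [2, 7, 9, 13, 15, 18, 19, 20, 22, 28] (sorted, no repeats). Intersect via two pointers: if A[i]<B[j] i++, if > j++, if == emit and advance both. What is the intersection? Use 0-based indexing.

intersection = [28]

i=0 j=0: 3>2, j++
i=0 j=1: 3<7, i++
i=1 j=1: 10>7, j++
i=1 j=2: 10>9, j++
i=1 j=3: 10<13, i++
i=2 j=3: 14>13, j++
i=2 j=4: 14<15, i++
i=3 j=4: 16>15, j++
i=3 j=5: 16<18, i++
i=4 j=5: 17<18, i++
i=5 j=5: 21>18, j++
i=5 j=6: 21>19, j++
i=5 j=7: 21>20, j++
i=5 j=8: 21<22, i++
i=6 j=8: 25>22, j++
i=6 j=9: 25<28, i++
i=7 j=9: 28==28 emit, i++,j++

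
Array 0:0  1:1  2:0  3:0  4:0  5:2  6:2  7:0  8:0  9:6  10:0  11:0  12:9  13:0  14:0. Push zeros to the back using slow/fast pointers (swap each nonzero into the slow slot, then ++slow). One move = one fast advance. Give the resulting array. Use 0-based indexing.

(s=0,f=0) a[fast]=0 → fast++
(s=0,f=1) a[fast]=1≠0 swap→a[0]=1 → slow++,fast++
(s=1,f=2) a[fast]=0 → fast++
(s=1,f=3) a[fast]=0 → fast++
(s=1,f=4) a[fast]=0 → fast++
(s=1,f=5) a[fast]=2≠0 swap→a[1]=2 → slow++,fast++
(s=2,f=6) a[fast]=2≠0 swap→a[2]=2 → slow++,fast++
(s=3,f=7) a[fast]=0 → fast++
(s=3,f=8) a[fast]=0 → fast++
(s=3,f=9) a[fast]=6≠0 swap→a[3]=6 → slow++,fast++
(s=4,f=10) a[fast]=0 → fast++
(s=4,f=11) a[fast]=0 → fast++
(s=4,f=12) a[fast]=9≠0 swap→a[4]=9 → slow++,fast++
(s=5,f=13) a[fast]=0 → fast++
(s=5,f=14) a[fast]=0 → fast++

[1, 2, 2, 6, 9, 0, 0, 0, 0, 0, 0, 0, 0, 0, 0]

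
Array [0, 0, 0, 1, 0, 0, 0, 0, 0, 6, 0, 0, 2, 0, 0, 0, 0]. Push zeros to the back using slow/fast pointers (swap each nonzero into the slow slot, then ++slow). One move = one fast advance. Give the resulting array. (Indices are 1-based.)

[1, 6, 2, 0, 0, 0, 0, 0, 0, 0, 0, 0, 0, 0, 0, 0, 0]

slow=1 fast=1: a[fast]=0, fast++
slow=1 fast=2: a[fast]=0, fast++
slow=1 fast=3: a[fast]=0, fast++
slow=1 fast=4: a[fast]=1≠0 swap→a[1]=1, slow++,fast++
slow=2 fast=5: a[fast]=0, fast++
slow=2 fast=6: a[fast]=0, fast++
slow=2 fast=7: a[fast]=0, fast++
slow=2 fast=8: a[fast]=0, fast++
slow=2 fast=9: a[fast]=0, fast++
slow=2 fast=10: a[fast]=6≠0 swap→a[2]=6, slow++,fast++
slow=3 fast=11: a[fast]=0, fast++
slow=3 fast=12: a[fast]=0, fast++
slow=3 fast=13: a[fast]=2≠0 swap→a[3]=2, slow++,fast++
slow=4 fast=14: a[fast]=0, fast++
slow=4 fast=15: a[fast]=0, fast++
slow=4 fast=16: a[fast]=0, fast++
slow=4 fast=17: a[fast]=0, fast++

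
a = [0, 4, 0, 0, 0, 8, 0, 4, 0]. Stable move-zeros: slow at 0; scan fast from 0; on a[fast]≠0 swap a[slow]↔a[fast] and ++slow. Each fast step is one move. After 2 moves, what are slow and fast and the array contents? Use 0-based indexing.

(s=0,f=0) a[fast]=0 → fast++
(s=0,f=1) a[fast]=4≠0 swap→a[0]=4 → slow++,fast++

slow=1, fast=2, a=[4, 0, 0, 0, 0, 8, 0, 4, 0]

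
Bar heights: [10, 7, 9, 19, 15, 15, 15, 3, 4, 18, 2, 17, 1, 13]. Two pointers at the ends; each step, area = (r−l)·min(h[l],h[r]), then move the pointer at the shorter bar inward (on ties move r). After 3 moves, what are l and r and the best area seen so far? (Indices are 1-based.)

[1,14] min(10,13)*13=130 best=130 * → l++
[2,14] min(7,13)*12=84 best=130 → l++
[3,14] min(9,13)*11=99 best=130 → l++

l=4, r=14, best area=130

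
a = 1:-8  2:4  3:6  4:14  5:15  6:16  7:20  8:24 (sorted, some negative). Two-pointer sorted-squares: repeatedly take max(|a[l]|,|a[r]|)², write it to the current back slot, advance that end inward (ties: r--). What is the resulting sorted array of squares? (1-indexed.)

l=1 r=8: |-8|<=|24| out[8]=576, r--
l=1 r=7: |-8|<=|20| out[7]=400, r--
l=1 r=6: |-8|<=|16| out[6]=256, r--
l=1 r=5: |-8|<=|15| out[5]=225, r--
l=1 r=4: |-8|<=|14| out[4]=196, r--
l=1 r=3: |-8|>|6| out[3]=64, l++
l=2 r=3: |4|<=|6| out[2]=36, r--
l=2 r=2: |4|<=|4| out[1]=16, r--

[16, 36, 64, 196, 225, 256, 400, 576]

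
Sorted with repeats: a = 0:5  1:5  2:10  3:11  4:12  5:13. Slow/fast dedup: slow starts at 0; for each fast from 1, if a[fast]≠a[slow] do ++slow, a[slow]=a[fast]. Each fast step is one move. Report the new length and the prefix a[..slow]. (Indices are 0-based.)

slow=0 fast=1: a[fast]=5=a[slow] dup, fast++
slow=0 fast=2: a[fast]=10≠a[slow]=5 write a[1]=10, slow++,fast++
slow=1 fast=3: a[fast]=11≠a[slow]=10 write a[2]=11, slow++,fast++
slow=2 fast=4: a[fast]=12≠a[slow]=11 write a[3]=12, slow++,fast++
slow=3 fast=5: a[fast]=13≠a[slow]=12 write a[4]=13, slow++,fast++

length 5; prefix = [5, 10, 11, 12, 13]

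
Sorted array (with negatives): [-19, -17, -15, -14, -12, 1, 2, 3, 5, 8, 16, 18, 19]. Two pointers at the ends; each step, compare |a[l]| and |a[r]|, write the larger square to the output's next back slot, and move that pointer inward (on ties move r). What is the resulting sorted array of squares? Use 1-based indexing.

[1,13] |-19|<=|19| out[13]=361 → r--
[1,12] |-19|>|18| out[12]=361 → l++
[2,12] |-17|<=|18| out[11]=324 → r--
[2,11] |-17|>|16| out[10]=289 → l++
[3,11] |-15|<=|16| out[9]=256 → r--
[3,10] |-15|>|8| out[8]=225 → l++
[4,10] |-14|>|8| out[7]=196 → l++
[5,10] |-12|>|8| out[6]=144 → l++
[6,10] |1|<=|8| out[5]=64 → r--
[6,9] |1|<=|5| out[4]=25 → r--
[6,8] |1|<=|3| out[3]=9 → r--
[6,7] |1|<=|2| out[2]=4 → r--
[6,6] |1|<=|1| out[1]=1 → r--

[1, 4, 9, 25, 64, 144, 196, 225, 256, 289, 324, 361, 361]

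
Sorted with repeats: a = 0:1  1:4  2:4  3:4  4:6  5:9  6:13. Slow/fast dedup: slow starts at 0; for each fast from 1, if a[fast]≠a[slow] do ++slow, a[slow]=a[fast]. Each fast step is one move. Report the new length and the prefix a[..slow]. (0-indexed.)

length 5; prefix = [1, 4, 6, 9, 13]

(s=0,f=1) a[fast]=4≠a[slow]=1 write a[1]=4 → slow++,fast++
(s=1,f=2) a[fast]=4=a[slow] dup → fast++
(s=1,f=3) a[fast]=4=a[slow] dup → fast++
(s=1,f=4) a[fast]=6≠a[slow]=4 write a[2]=6 → slow++,fast++
(s=2,f=5) a[fast]=9≠a[slow]=6 write a[3]=9 → slow++,fast++
(s=3,f=6) a[fast]=13≠a[slow]=9 write a[4]=13 → slow++,fast++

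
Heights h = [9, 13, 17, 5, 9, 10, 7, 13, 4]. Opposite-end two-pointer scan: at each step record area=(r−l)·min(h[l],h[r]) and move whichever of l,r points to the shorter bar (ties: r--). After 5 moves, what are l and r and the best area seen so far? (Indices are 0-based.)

[0,8] min(9,4)*8=32 best=32 * → r--
[0,7] min(9,13)*7=63 best=63 * → l++
[1,7] min(13,13)*6=78 best=78 * → r--
[1,6] min(13,7)*5=35 best=78 → r--
[1,5] min(13,10)*4=40 best=78 → r--

l=1, r=4, best area=78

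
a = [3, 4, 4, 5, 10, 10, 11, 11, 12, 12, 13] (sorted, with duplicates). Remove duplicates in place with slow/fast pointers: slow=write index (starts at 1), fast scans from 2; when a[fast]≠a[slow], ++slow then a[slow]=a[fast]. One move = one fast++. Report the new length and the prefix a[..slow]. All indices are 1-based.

length 7; prefix = [3, 4, 5, 10, 11, 12, 13]

(s=1,f=2) a[fast]=4≠a[slow]=3 write a[2]=4 → slow++,fast++
(s=2,f=3) a[fast]=4=a[slow] dup → fast++
(s=2,f=4) a[fast]=5≠a[slow]=4 write a[3]=5 → slow++,fast++
(s=3,f=5) a[fast]=10≠a[slow]=5 write a[4]=10 → slow++,fast++
(s=4,f=6) a[fast]=10=a[slow] dup → fast++
(s=4,f=7) a[fast]=11≠a[slow]=10 write a[5]=11 → slow++,fast++
(s=5,f=8) a[fast]=11=a[slow] dup → fast++
(s=5,f=9) a[fast]=12≠a[slow]=11 write a[6]=12 → slow++,fast++
(s=6,f=10) a[fast]=12=a[slow] dup → fast++
(s=6,f=11) a[fast]=13≠a[slow]=12 write a[7]=13 → slow++,fast++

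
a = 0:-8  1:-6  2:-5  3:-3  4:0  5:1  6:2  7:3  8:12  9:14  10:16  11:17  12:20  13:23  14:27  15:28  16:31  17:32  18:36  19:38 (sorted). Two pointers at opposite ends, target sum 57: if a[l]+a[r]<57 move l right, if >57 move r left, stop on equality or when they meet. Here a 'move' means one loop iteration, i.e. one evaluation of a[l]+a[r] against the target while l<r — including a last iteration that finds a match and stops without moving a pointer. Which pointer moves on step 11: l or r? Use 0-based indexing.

l

[0,19] -8+38=30 <57 → l++
[1,19] -6+38=32 <57 → l++
[2,19] -5+38=33 <57 → l++
[3,19] -3+38=35 <57 → l++
[4,19] 0+38=38 <57 → l++
[5,19] 1+38=39 <57 → l++
[6,19] 2+38=40 <57 → l++
[7,19] 3+38=41 <57 → l++
[8,19] 12+38=50 <57 → l++
[9,19] 14+38=52 <57 → l++
[10,19] 16+38=54 <57 → l++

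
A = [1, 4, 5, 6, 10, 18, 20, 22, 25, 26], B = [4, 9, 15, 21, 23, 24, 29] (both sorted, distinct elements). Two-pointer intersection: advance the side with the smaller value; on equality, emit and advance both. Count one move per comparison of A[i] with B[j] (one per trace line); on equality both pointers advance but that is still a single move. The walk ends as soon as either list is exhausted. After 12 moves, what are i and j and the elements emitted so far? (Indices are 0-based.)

[i=0,j=0] 1<4 → i++
[i=1,j=0] 4==4 emit → i++,j++
[i=2,j=1] 5<9 → i++
[i=3,j=1] 6<9 → i++
[i=4,j=1] 10>9 → j++
[i=4,j=2] 10<15 → i++
[i=5,j=2] 18>15 → j++
[i=5,j=3] 18<21 → i++
[i=6,j=3] 20<21 → i++
[i=7,j=3] 22>21 → j++
[i=7,j=4] 22<23 → i++
[i=8,j=4] 25>23 → j++

i=8, j=5, emitted=[4]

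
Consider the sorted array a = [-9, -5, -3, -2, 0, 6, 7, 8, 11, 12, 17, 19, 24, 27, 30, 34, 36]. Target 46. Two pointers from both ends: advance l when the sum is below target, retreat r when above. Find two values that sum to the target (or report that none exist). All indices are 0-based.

l=0 r=16: -9+36=27 <46, l++
l=1 r=16: -5+36=31 <46, l++
l=2 r=16: -3+36=33 <46, l++
l=3 r=16: -2+36=34 <46, l++
l=4 r=16: 0+36=36 <46, l++
l=5 r=16: 6+36=42 <46, l++
l=6 r=16: 7+36=43 <46, l++
l=7 r=16: 8+36=44 <46, l++
l=8 r=16: 11+36=47 >46, r--
l=8 r=15: 11+34=45 <46, l++
l=9 r=15: 12+34=46, found

(12, 34)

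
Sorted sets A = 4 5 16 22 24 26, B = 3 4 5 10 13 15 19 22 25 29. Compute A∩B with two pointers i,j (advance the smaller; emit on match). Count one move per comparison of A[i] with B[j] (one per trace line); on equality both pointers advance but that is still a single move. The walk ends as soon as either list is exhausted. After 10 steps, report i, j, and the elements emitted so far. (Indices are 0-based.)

i=0 j=0: 4>3, j++
i=0 j=1: 4==4 emit, i++,j++
i=1 j=2: 5==5 emit, i++,j++
i=2 j=3: 16>10, j++
i=2 j=4: 16>13, j++
i=2 j=5: 16>15, j++
i=2 j=6: 16<19, i++
i=3 j=6: 22>19, j++
i=3 j=7: 22==22 emit, i++,j++
i=4 j=8: 24<25, i++

i=5, j=8, emitted=[4, 5, 22]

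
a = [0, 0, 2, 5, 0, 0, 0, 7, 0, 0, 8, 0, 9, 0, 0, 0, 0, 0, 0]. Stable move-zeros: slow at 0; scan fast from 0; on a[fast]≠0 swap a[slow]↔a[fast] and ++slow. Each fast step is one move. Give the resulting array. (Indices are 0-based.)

[2, 5, 7, 8, 9, 0, 0, 0, 0, 0, 0, 0, 0, 0, 0, 0, 0, 0, 0]

(s=0,f=0) a[fast]=0 → fast++
(s=0,f=1) a[fast]=0 → fast++
(s=0,f=2) a[fast]=2≠0 swap→a[0]=2 → slow++,fast++
(s=1,f=3) a[fast]=5≠0 swap→a[1]=5 → slow++,fast++
(s=2,f=4) a[fast]=0 → fast++
(s=2,f=5) a[fast]=0 → fast++
(s=2,f=6) a[fast]=0 → fast++
(s=2,f=7) a[fast]=7≠0 swap→a[2]=7 → slow++,fast++
(s=3,f=8) a[fast]=0 → fast++
(s=3,f=9) a[fast]=0 → fast++
(s=3,f=10) a[fast]=8≠0 swap→a[3]=8 → slow++,fast++
(s=4,f=11) a[fast]=0 → fast++
(s=4,f=12) a[fast]=9≠0 swap→a[4]=9 → slow++,fast++
(s=5,f=13) a[fast]=0 → fast++
(s=5,f=14) a[fast]=0 → fast++
(s=5,f=15) a[fast]=0 → fast++
(s=5,f=16) a[fast]=0 → fast++
(s=5,f=17) a[fast]=0 → fast++
(s=5,f=18) a[fast]=0 → fast++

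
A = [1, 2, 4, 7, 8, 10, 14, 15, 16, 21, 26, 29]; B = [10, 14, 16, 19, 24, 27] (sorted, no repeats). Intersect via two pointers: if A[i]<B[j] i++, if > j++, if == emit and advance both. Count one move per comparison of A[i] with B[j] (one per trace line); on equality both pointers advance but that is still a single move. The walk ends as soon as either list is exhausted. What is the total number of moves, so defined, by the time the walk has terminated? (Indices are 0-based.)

i=0 j=0: 1<10, i++
i=1 j=0: 2<10, i++
i=2 j=0: 4<10, i++
i=3 j=0: 7<10, i++
i=4 j=0: 8<10, i++
i=5 j=0: 10==10 emit, i++,j++
i=6 j=1: 14==14 emit, i++,j++
i=7 j=2: 15<16, i++
i=8 j=2: 16==16 emit, i++,j++
i=9 j=3: 21>19, j++
i=9 j=4: 21<24, i++
i=10 j=4: 26>24, j++
i=10 j=5: 26<27, i++
i=11 j=5: 29>27, j++

14 moves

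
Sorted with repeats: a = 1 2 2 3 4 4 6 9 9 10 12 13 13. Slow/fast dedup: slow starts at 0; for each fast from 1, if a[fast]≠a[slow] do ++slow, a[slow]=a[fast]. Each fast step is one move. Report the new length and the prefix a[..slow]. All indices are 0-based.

length 9; prefix = [1, 2, 3, 4, 6, 9, 10, 12, 13]

(s=0,f=1) a[fast]=2≠a[slow]=1 write a[1]=2 → slow++,fast++
(s=1,f=2) a[fast]=2=a[slow] dup → fast++
(s=1,f=3) a[fast]=3≠a[slow]=2 write a[2]=3 → slow++,fast++
(s=2,f=4) a[fast]=4≠a[slow]=3 write a[3]=4 → slow++,fast++
(s=3,f=5) a[fast]=4=a[slow] dup → fast++
(s=3,f=6) a[fast]=6≠a[slow]=4 write a[4]=6 → slow++,fast++
(s=4,f=7) a[fast]=9≠a[slow]=6 write a[5]=9 → slow++,fast++
(s=5,f=8) a[fast]=9=a[slow] dup → fast++
(s=5,f=9) a[fast]=10≠a[slow]=9 write a[6]=10 → slow++,fast++
(s=6,f=10) a[fast]=12≠a[slow]=10 write a[7]=12 → slow++,fast++
(s=7,f=11) a[fast]=13≠a[slow]=12 write a[8]=13 → slow++,fast++
(s=8,f=12) a[fast]=13=a[slow] dup → fast++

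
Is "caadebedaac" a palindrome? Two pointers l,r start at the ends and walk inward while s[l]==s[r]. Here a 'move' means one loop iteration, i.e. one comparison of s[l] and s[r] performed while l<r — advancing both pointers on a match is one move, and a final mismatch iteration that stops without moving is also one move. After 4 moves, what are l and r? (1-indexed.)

l=1 r=11: 'c'=='c', l++,r--
l=2 r=10: 'a'=='a', l++,r--
l=3 r=9: 'a'=='a', l++,r--
l=4 r=8: 'd'=='d', l++,r--

l=5, r=7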